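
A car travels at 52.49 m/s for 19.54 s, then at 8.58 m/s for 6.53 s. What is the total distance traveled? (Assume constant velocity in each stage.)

d₁ = v₁t₁ = 52.49 × 19.54 = 1025.6546 m
d₂ = v₂t₂ = 8.58 × 6.53 = 56.0274 m
d_total = 1025.6546 + 56.0274 = 1081.68 m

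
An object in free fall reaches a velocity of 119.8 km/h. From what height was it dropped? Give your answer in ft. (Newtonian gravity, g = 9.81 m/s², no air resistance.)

v = 119.8 km/h × 0.2777777777777778 = 33.2778 m/s
h = v² / (2g) = 33.2778² / (2 × 9.81) = 56.443 m
h = 56.443 m / 0.3048 = 185.2 ft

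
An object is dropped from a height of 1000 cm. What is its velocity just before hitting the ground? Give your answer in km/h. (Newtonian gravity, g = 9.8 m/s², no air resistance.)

h = 1000 cm × 0.01 = 10.0 m
v = √(2gh) = √(2 × 9.8 × 10.0) = 14.0 m/s
v = 14.0 m/s / 0.2777777777777778 = 50.4 km/h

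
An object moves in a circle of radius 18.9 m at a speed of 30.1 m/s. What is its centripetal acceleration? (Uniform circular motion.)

a_c = v²/r = 30.1²/18.9 = 906.01/18.9 = 47.94 m/s²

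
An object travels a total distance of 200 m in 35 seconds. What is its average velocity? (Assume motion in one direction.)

v_avg = Δd / Δt = 200 / 35 = 5.71 m/s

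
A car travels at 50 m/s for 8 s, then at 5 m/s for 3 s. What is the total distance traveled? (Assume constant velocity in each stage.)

d₁ = v₁t₁ = 50 × 8 = 400 m
d₂ = v₂t₂ = 5 × 3 = 15 m
d_total = 400 + 15 = 415 m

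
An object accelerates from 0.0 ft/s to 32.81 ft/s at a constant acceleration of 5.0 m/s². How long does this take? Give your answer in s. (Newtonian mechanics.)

v₀ = 0.0 ft/s × 0.3048 = 0.0 m/s
v = 32.81 ft/s × 0.3048 = 10.0005 m/s
t = (v - v₀) / a = (10.0005 - 0.0) / 5.0 = 2.0 s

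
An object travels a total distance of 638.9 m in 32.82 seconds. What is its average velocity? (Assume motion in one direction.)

v_avg = Δd / Δt = 638.9 / 32.82 = 19.47 m/s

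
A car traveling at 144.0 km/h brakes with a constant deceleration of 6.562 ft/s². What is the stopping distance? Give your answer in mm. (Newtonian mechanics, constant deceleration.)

v₀ = 144.0 km/h × 0.2777777777777778 = 40.0 m/s
a = 6.562 ft/s² × 0.3048 = 2.0001 m/s²
d = v₀² / (2a) = 40.0² / (2 × 2.0001) = 1600.0 / 4.0002 = 399.98 m
d = 399.98 m / 0.001 = 400000 mm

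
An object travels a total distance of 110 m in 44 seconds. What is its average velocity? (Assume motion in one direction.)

v_avg = Δd / Δt = 110 / 44 = 2.5 m/s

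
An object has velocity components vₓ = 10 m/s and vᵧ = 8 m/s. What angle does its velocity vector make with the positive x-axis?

θ = arctan(vᵧ/vₓ) = arctan(8/10) = 38.66°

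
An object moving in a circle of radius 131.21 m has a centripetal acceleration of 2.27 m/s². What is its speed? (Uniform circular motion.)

v = √(a_c × r) = √(2.27 × 131.21) = 17.26 m/s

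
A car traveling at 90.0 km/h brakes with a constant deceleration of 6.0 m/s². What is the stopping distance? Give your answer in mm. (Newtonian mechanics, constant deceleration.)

v₀ = 90.0 km/h × 0.2777777777777778 = 25.0 m/s
d = v₀² / (2a) = 25.0² / (2 × 6.0) = 625.0 / 12.0 = 52.0833 m
d = 52.0833 m / 0.001 = 52080 mm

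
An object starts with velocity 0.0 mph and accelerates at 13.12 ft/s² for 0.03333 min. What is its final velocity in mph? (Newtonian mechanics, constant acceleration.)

v₀ = 0.0 mph × 0.44704 = 0.0 m/s
a = 13.12 ft/s² × 0.3048 = 3.99898 m/s²
t = 0.03333 min × 60.0 = 1.9998 s
v = v₀ + a × t = 0.0 + 3.99898 × 1.9998 = 7.99716 m/s
v = 7.99716 m/s / 0.44704 = 17.89 mph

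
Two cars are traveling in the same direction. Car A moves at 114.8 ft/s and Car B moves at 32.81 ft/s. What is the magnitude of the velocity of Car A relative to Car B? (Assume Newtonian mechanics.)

v_rel = |v_A - v_B| = |114.8 - 32.81| = 81.99 ft/s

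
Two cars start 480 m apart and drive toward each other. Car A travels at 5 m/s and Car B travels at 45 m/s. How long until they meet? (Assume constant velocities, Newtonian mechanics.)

Combined speed: v_combined = 5 + 45 = 50 m/s
Time to meet: t = d/v_combined = 480/50 = 9.6 s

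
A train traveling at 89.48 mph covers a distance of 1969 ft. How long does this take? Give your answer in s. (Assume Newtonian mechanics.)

d = 1969 ft × 0.3048 = 600.151 m
v = 89.48 mph × 0.44704 = 40.0011 m/s
t = d / v = 600.151 / 40.0011 = 15.0 s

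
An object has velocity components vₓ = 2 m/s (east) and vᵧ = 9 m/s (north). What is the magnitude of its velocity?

|v| = √(vₓ² + vᵧ²) = √(2² + 9²) = √(85) = 9.22 m/s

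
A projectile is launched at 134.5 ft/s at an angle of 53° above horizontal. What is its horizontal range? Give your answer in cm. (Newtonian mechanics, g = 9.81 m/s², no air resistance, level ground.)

v₀ = 134.5 ft/s × 0.3048 = 40.9956 m/s
R = v₀² × sin(2θ) / g = 40.9956² × sin(2 × 53°) / 9.81 = 1680.64 × 0.961262 / 9.81 = 164.683 m
R = 164.683 m / 0.01 = 16470 cm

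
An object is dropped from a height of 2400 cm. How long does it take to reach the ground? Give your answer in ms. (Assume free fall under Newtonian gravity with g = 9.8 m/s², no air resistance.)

h = 2400 cm × 0.01 = 24.0 m
t = √(2h/g) = √(2 × 24.0 / 9.8) = 2.21313 s
t = 2.21313 s / 0.001 = 2213 ms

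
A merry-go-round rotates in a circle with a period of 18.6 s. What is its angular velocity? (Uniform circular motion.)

ω = 2π/T = 2π/18.6 = 0.3378 rad/s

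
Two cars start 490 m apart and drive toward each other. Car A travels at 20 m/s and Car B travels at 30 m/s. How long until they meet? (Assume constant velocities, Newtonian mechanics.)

Combined speed: v_combined = 20 + 30 = 50 m/s
Time to meet: t = d/v_combined = 490/50 = 9.8 s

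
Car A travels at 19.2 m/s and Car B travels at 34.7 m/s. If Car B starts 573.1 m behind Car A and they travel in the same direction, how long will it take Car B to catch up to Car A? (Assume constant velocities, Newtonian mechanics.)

Relative speed: v_rel = 34.7 - 19.2 = 15.5 m/s
Time to catch: t = d₀/v_rel = 573.1/15.5 = 36.97 s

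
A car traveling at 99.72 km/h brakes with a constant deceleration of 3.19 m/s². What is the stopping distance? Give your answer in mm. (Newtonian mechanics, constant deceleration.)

v₀ = 99.72 km/h × 0.2777777777777778 = 27.7 m/s
d = v₀² / (2a) = 27.7² / (2 × 3.19) = 767.29 / 6.38 = 120.265 m
d = 120.265 m / 0.001 = 120300 mm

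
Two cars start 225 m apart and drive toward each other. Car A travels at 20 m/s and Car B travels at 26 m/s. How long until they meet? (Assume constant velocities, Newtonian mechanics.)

Combined speed: v_combined = 20 + 26 = 46 m/s
Time to meet: t = d/v_combined = 225/46 = 4.89 s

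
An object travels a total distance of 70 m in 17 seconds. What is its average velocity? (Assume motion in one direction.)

v_avg = Δd / Δt = 70 / 17 = 4.12 m/s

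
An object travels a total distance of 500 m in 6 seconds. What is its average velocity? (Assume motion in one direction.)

v_avg = Δd / Δt = 500 / 6 = 83.33 m/s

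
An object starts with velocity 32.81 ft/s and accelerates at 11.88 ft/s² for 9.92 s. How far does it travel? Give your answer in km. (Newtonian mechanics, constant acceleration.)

v₀ = 32.81 ft/s × 0.3048 = 10.0005 m/s
a = 11.88 ft/s² × 0.3048 = 3.62102 m/s²
d = v₀ × t + ½ × a × t² = 10.0005 × 9.92 + 0.5 × 3.62102 × 9.92² = 277.371 m
d = 277.371 m / 1000.0 = 0.2774 km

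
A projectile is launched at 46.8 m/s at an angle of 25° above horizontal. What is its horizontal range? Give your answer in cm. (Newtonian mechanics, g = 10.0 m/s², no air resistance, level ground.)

R = v₀² × sin(2θ) / g = 46.8² × sin(2 × 25°) / 10.0 = 2190.24 × 0.766044 / 10.0 = 167.782 m
R = 167.782 m / 0.01 = 16780 cm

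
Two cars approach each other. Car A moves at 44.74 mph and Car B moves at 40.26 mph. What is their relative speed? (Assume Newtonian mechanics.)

v_rel = v_A + v_B = 44.74 + 40.26 = 85.0 mph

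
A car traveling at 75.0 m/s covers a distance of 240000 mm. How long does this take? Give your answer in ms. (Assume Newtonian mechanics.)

d = 240000 mm × 0.001 = 240.0 m
t = d / v = 240.0 / 75.0 = 3.2 s
t = 3.2 s / 0.001 = 3200 ms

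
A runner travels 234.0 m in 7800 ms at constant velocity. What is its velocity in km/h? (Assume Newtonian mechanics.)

t = 7800 ms × 0.001 = 7.8 s
v = d / t = 234.0 / 7.8 = 30.0 m/s
v = 30.0 m/s / 0.2777777777777778 = 108.0 km/h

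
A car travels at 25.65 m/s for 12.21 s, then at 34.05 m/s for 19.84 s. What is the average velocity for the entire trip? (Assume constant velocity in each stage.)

d₁ = v₁t₁ = 25.65 × 12.21 = 313.1865 m
d₂ = v₂t₂ = 34.05 × 19.84 = 675.552 m
d_total = 988.7385 m, t_total = 32.05 s
v_avg = d_total/t_total = 988.7385/32.05 = 30.85 m/s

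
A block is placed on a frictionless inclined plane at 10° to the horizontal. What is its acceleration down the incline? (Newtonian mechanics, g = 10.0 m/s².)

a = g sin(θ) = 10.0 × sin(10°) = 10.0 × 0.1736 = 1.74 m/s²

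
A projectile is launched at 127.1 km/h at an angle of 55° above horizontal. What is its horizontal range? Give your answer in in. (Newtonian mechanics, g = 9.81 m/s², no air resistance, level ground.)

v₀ = 127.1 km/h × 0.2777777777777778 = 35.3056 m/s
R = v₀² × sin(2θ) / g = 35.3056² × sin(2 × 55°) / 9.81 = 1246.49 × 0.939693 / 9.81 = 119.4 m
R = 119.4 m / 0.0254 = 4701 in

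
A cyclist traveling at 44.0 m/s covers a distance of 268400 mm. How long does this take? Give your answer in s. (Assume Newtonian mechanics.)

d = 268400 mm × 0.001 = 268.4 m
t = d / v = 268.4 / 44.0 = 6.1 s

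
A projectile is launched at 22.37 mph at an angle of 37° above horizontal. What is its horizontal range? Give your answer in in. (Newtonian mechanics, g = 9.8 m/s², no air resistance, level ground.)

v₀ = 22.37 mph × 0.44704 = 10.0003 m/s
R = v₀² × sin(2θ) / g = 10.0003² × sin(2 × 37°) / 9.8 = 100.006 × 0.961262 / 9.8 = 9.80938 m
R = 9.80938 m / 0.0254 = 386.2 in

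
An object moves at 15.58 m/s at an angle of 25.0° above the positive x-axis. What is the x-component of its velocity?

vₓ = v cos(θ) = 15.58 × cos(25.0°) = 14.12 m/s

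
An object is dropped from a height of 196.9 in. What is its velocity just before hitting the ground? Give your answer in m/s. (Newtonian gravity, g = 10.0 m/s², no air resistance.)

h = 196.9 in × 0.0254 = 5.00126 m
v = √(2gh) = √(2 × 10.0 × 5.00126) = 10.0 m/s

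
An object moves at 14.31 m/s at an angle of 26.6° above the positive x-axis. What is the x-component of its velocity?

vₓ = v cos(θ) = 14.31 × cos(26.6°) = 12.8 m/s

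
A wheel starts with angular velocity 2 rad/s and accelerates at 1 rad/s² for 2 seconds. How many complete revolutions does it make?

θ = ω₀t + ½αt² = 2×2 + ½×1×2² = 6.0 rad
Total revolutions = θ/(2π) = 6.0/(2π) = 0.95
Complete revolutions = ⌊0.95⌋ = 0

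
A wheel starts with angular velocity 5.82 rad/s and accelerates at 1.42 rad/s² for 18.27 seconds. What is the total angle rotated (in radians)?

θ = ω₀t + ½αt² = 5.82×18.27 + ½×1.42×18.27² = 343.32 rad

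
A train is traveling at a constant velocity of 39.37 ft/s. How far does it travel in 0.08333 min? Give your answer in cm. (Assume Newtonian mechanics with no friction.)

v = 39.37 ft/s × 0.3048 = 12.0 m/s
t = 0.08333 min × 60.0 = 4.9998 s
d = v × t = 12.0 × 4.9998 = 59.9976 m
d = 59.9976 m / 0.01 = 6000 cm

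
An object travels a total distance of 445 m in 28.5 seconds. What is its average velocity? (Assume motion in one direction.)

v_avg = Δd / Δt = 445 / 28.5 = 15.61 m/s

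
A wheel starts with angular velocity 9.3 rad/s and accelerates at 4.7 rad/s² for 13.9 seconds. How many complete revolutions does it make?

θ = ω₀t + ½αt² = 9.3×13.9 + ½×4.7×13.9² = 583.3135 rad
Total revolutions = θ/(2π) = 583.3135/(2π) = 92.84
Complete revolutions = ⌊92.84⌋ = 92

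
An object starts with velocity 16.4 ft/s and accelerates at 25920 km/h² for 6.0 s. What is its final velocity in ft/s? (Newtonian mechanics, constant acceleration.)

v₀ = 16.4 ft/s × 0.3048 = 4.99872 m/s
a = 25920 km/h² × 7.716049382716049e-05 = 2.0 m/s²
v = v₀ + a × t = 4.99872 + 2.0 × 6.0 = 16.9987 m/s
v = 16.9987 m/s / 0.3048 = 55.77 ft/s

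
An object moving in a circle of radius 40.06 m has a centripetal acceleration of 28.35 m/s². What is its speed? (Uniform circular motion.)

v = √(a_c × r) = √(28.35 × 40.06) = 33.7 m/s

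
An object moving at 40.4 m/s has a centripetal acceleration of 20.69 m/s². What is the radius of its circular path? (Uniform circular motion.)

r = v²/a_c = 40.4²/20.69 = 78.89 m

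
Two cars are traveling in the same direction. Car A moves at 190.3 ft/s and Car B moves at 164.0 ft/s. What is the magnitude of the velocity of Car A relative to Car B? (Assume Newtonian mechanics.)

v_rel = |v_A - v_B| = |190.3 - 164.0| = 26.3 ft/s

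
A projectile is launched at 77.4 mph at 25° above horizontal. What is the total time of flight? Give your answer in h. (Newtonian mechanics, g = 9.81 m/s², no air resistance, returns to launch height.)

v₀ = 77.4 mph × 0.44704 = 34.6009 m/s
T = 2 × v₀ × sin(θ) / g = 2 × 34.6009 × sin(25°) / 9.81 = 2 × 34.6009 × 0.422618 / 9.81 = 2.98124 s
T = 2.98124 s / 3600.0 = 0.0008281 h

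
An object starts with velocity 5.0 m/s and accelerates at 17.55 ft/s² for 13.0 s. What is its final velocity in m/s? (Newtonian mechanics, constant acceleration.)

a = 17.55 ft/s² × 0.3048 = 5.34924 m/s²
v = v₀ + a × t = 5.0 + 5.34924 × 13.0 = 74.54 m/s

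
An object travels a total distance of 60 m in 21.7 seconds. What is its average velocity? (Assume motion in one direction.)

v_avg = Δd / Δt = 60 / 21.7 = 2.76 m/s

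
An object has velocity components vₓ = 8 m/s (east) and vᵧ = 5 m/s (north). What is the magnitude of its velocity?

|v| = √(vₓ² + vᵧ²) = √(8² + 5²) = √(89) = 9.43 m/s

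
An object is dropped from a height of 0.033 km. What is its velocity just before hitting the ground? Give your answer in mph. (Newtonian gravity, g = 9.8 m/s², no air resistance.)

h = 0.033 km × 1000.0 = 33.0 m
v = √(2gh) = √(2 × 9.8 × 33.0) = 25.4323 m/s
v = 25.4323 m/s / 0.44704 = 56.89 mph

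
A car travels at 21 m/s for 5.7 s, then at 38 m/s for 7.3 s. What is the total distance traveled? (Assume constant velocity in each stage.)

d₁ = v₁t₁ = 21 × 5.7 = 119.7 m
d₂ = v₂t₂ = 38 × 7.3 = 277.4 m
d_total = 119.7 + 277.4 = 397.1 m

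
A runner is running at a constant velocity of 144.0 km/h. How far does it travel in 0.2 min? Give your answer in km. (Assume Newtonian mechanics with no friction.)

v = 144.0 km/h × 0.2777777777777778 = 40.0 m/s
t = 0.2 min × 60.0 = 12.0 s
d = v × t = 40.0 × 12.0 = 480.0 m
d = 480.0 m / 1000.0 = 0.48 km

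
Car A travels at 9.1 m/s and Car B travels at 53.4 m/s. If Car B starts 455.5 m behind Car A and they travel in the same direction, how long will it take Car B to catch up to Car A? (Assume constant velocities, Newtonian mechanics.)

Relative speed: v_rel = 53.4 - 9.1 = 44.3 m/s
Time to catch: t = d₀/v_rel = 455.5/44.3 = 10.28 s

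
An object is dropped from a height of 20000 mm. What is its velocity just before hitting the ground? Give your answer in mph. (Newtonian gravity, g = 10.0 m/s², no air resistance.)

h = 20000 mm × 0.001 = 20.0 m
v = √(2gh) = √(2 × 10.0 × 20.0) = 20.0 m/s
v = 20.0 m/s / 0.44704 = 44.74 mph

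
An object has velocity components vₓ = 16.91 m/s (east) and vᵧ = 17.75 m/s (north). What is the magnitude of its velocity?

|v| = √(vₓ² + vᵧ²) = √(16.91² + 17.75²) = √(601.0106) = 24.52 m/s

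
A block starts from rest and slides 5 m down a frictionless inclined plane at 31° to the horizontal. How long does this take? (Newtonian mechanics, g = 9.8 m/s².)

a = g sin(θ) = 9.8 × sin(31°) = 5.0474 m/s²
t = √(2d/a) = √(2 × 5 / 5.0474) = 1.41 s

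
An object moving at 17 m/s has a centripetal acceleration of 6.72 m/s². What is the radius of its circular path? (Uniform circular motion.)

r = v²/a_c = 17²/6.72 = 43.01 m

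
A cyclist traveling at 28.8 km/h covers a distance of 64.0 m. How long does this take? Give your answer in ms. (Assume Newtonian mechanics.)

v = 28.8 km/h × 0.2777777777777778 = 8.0 m/s
t = d / v = 64.0 / 8.0 = 8.0 s
t = 8.0 s / 0.001 = 8000 ms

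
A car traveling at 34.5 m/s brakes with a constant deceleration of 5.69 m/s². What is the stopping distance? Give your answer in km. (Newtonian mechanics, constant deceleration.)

d = v₀² / (2a) = 34.5² / (2 × 5.69) = 1190.25 / 11.38 = 104.591 m
d = 104.591 m / 1000.0 = 0.1046 km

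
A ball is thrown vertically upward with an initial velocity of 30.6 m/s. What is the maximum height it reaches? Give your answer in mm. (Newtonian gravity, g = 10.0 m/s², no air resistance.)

h_max = v₀² / (2g) = 30.6² / (2 × 10.0) = 936.36 / 20.0 = 46.818 m
h_max = 46.818 m / 0.001 = 46820 mm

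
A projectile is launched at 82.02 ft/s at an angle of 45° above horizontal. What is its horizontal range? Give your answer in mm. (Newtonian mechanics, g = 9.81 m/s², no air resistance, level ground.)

v₀ = 82.02 ft/s × 0.3048 = 24.9997 m/s
R = v₀² × sin(2θ) / g = 24.9997² × sin(2 × 45°) / 9.81 = 624.985 × 1.0 / 9.81 = 63.709 m
R = 63.709 m / 0.001 = 63710 mm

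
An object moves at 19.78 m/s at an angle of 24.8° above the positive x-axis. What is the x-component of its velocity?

vₓ = v cos(θ) = 19.78 × cos(24.8°) = 17.96 m/s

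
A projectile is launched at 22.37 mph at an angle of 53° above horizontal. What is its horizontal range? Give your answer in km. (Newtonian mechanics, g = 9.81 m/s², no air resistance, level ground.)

v₀ = 22.37 mph × 0.44704 = 10.0003 m/s
R = v₀² × sin(2θ) / g = 10.0003² × sin(2 × 53°) / 9.81 = 100.006 × 0.961262 / 9.81 = 9.79939 m
R = 9.79939 m / 1000.0 = 0.009799 km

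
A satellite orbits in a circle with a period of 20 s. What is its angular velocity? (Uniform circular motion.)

ω = 2π/T = 2π/20 = 0.3142 rad/s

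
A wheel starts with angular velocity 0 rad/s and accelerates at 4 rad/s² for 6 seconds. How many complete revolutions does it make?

θ = ω₀t + ½αt² = 0×6 + ½×4×6² = 72.0 rad
Total revolutions = θ/(2π) = 72.0/(2π) = 11.46
Complete revolutions = ⌊11.46⌋ = 11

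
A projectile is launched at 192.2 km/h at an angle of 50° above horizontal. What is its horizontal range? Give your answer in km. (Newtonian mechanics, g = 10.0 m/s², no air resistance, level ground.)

v₀ = 192.2 km/h × 0.2777777777777778 = 53.3889 m/s
R = v₀² × sin(2θ) / g = 53.3889² × sin(2 × 50°) / 10.0 = 2850.37 × 0.984808 / 10.0 = 280.707 m
R = 280.707 m / 1000.0 = 0.2807 km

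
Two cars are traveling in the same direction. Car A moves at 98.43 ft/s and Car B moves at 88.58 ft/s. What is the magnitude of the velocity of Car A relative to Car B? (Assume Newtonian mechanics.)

v_rel = |v_A - v_B| = |98.43 - 88.58| = 9.85 ft/s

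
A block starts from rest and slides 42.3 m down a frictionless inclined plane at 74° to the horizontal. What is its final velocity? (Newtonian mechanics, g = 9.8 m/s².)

a = g sin(θ) = 9.8 × sin(74°) = 9.4204 m/s²
v = √(2ad) = √(2 × 9.4204 × 42.3) = 28.23 m/s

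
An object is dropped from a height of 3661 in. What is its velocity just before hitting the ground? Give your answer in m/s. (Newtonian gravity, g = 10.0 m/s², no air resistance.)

h = 3661 in × 0.0254 = 92.9894 m
v = √(2gh) = √(2 × 10.0 × 92.9894) = 43.13 m/s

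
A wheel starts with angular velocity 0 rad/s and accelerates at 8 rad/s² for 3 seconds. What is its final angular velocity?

ω = ω₀ + αt = 0 + 8 × 3 = 24 rad/s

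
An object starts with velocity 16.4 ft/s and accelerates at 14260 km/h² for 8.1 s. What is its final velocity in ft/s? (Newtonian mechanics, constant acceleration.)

v₀ = 16.4 ft/s × 0.3048 = 4.99872 m/s
a = 14260 km/h² × 7.716049382716049e-05 = 1.10031 m/s²
v = v₀ + a × t = 4.99872 + 1.10031 × 8.1 = 13.9112 m/s
v = 13.9112 m/s / 0.3048 = 45.64 ft/s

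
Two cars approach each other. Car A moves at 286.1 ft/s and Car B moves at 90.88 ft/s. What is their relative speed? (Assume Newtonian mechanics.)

v_rel = v_A + v_B = 286.1 + 90.88 = 376.98 ft/s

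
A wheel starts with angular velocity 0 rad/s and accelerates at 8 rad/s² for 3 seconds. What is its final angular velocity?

ω = ω₀ + αt = 0 + 8 × 3 = 24 rad/s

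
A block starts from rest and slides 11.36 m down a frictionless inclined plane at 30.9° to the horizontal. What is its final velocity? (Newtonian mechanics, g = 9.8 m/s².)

a = g sin(θ) = 9.8 × sin(30.9°) = 5.0327 m/s²
v = √(2ad) = √(2 × 5.0327 × 11.36) = 10.69 m/s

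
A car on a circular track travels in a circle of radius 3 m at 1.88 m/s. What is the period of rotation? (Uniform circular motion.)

T = 2πr/v = 2π×3/1.88 = 10.03 s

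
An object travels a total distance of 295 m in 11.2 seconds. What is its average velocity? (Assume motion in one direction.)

v_avg = Δd / Δt = 295 / 11.2 = 26.34 m/s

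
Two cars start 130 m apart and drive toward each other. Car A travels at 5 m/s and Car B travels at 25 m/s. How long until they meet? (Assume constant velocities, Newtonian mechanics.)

Combined speed: v_combined = 5 + 25 = 30 m/s
Time to meet: t = d/v_combined = 130/30 = 4.33 s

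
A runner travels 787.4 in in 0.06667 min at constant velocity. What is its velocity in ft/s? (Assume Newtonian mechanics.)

d = 787.4 in × 0.0254 = 20.0 m
t = 0.06667 min × 60.0 = 4.0002 s
v = d / t = 20.0 / 4.0002 = 4.99975 m/s
v = 4.99975 m/s / 0.3048 = 16.4 ft/s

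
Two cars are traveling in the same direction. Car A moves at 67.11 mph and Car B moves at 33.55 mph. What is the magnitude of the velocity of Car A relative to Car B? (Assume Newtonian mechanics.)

v_rel = |v_A - v_B| = |67.11 - 33.55| = 33.56 mph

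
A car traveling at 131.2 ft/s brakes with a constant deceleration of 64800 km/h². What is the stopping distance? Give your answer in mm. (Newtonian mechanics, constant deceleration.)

v₀ = 131.2 ft/s × 0.3048 = 39.9898 m/s
a = 64800 km/h² × 7.716049382716049e-05 = 5.0 m/s²
d = v₀² / (2a) = 39.9898² / (2 × 5.0) = 1599.18 / 10.0 = 159.918 m
d = 159.918 m / 0.001 = 159900 mm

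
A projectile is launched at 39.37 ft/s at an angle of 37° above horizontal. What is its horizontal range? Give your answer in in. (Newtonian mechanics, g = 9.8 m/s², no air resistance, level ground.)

v₀ = 39.37 ft/s × 0.3048 = 12.0 m/s
R = v₀² × sin(2θ) / g = 12.0² × sin(2 × 37°) / 9.8 = 144.0 × 0.961262 / 9.8 = 14.1247 m
R = 14.1247 m / 0.0254 = 556.1 in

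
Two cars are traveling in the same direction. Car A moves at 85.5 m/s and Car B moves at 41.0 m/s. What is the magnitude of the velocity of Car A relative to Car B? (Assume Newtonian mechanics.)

v_rel = |v_A - v_B| = |85.5 - 41.0| = 44.5 m/s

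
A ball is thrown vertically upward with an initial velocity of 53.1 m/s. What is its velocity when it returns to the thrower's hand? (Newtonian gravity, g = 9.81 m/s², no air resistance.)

By conservation of energy (no air resistance), the ball returns to the throw height with the same speed as launch, but directed downward.
|v_ground| = v₀ = 53.1 m/s
v_ground = 53.1 m/s (downward)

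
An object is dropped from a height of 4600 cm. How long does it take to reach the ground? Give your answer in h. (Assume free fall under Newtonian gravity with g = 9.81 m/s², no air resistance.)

h = 4600 cm × 0.01 = 46.0 m
t = √(2h/g) = √(2 × 46.0 / 9.81) = 3.06238 s
t = 3.06238 s / 3600.0 = 0.0008507 h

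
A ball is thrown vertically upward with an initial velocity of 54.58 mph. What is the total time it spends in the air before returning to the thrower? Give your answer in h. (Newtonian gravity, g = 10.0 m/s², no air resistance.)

v₀ = 54.58 mph × 0.44704 = 24.3994 m/s
t_total = 2 × v₀ / g = 2 × 24.3994 / 10.0 = 4.87988 s
t_total = 4.87988 s / 3600.0 = 0.001356 h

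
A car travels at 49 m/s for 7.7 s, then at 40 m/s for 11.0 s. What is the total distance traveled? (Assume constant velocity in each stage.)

d₁ = v₁t₁ = 49 × 7.7 = 377.3 m
d₂ = v₂t₂ = 40 × 11.0 = 440.0 m
d_total = 377.3 + 440.0 = 817.3 m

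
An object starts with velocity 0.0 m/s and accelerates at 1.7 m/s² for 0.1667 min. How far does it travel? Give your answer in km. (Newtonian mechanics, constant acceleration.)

t = 0.1667 min × 60.0 = 10.002 s
d = v₀ × t + ½ × a × t² = 0.0 × 10.002 + 0.5 × 1.7 × 10.002² = 85.034 m
d = 85.034 m / 1000.0 = 0.08503 km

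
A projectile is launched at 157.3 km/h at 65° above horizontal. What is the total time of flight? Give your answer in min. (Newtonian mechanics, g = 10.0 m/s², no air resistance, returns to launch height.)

v₀ = 157.3 km/h × 0.2777777777777778 = 43.6944 m/s
T = 2 × v₀ × sin(θ) / g = 2 × 43.6944 × sin(65°) / 10.0 = 2 × 43.6944 × 0.906308 / 10.0 = 7.92012 s
T = 7.92012 s / 60.0 = 0.132 min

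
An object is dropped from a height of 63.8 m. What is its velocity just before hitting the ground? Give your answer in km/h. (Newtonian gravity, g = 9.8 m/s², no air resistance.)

v = √(2gh) = √(2 × 9.8 × 63.8) = 35.3621 m/s
v = 35.3621 m/s / 0.2777777777777778 = 127.3 km/h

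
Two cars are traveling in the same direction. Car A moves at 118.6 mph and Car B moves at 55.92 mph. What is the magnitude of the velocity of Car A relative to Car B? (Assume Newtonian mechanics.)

v_rel = |v_A - v_B| = |118.6 - 55.92| = 62.68 mph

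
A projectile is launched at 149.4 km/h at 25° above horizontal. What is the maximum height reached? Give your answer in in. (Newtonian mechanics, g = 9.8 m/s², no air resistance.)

v₀ = 149.4 km/h × 0.2777777777777778 = 41.5 m/s
H = v₀² × sin²(θ) / (2g) = 41.5² × sin(25°)² / (2 × 9.8) = 1722.25 × 0.178606 / 19.6 = 15.6941 m
H = 15.6941 m / 0.0254 = 617.9 in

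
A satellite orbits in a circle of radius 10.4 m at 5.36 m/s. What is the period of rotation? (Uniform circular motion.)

T = 2πr/v = 2π×10.4/5.36 = 12.19 s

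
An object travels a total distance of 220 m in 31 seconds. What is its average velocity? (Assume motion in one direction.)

v_avg = Δd / Δt = 220 / 31 = 7.1 m/s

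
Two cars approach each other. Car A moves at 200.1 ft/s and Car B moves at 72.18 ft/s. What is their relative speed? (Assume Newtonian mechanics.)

v_rel = v_A + v_B = 200.1 + 72.18 = 272.28 ft/s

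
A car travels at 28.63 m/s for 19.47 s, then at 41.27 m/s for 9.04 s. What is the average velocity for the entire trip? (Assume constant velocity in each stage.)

d₁ = v₁t₁ = 28.63 × 19.47 = 557.4261 m
d₂ = v₂t₂ = 41.27 × 9.04 = 373.0808 m
d_total = 930.5069 m, t_total = 28.51 s
v_avg = d_total/t_total = 930.5069/28.51 = 32.64 m/s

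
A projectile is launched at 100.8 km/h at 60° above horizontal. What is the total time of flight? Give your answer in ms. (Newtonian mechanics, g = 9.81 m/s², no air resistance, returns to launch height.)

v₀ = 100.8 km/h × 0.2777777777777778 = 28.0 m/s
T = 2 × v₀ × sin(θ) / g = 2 × 28.0 × sin(60°) / 9.81 = 2 × 28.0 × 0.866025 / 9.81 = 4.94367 s
T = 4.94367 s / 0.001 = 4944 ms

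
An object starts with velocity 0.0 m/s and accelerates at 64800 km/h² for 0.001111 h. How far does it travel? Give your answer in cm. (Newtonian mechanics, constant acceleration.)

a = 64800 km/h² × 7.716049382716049e-05 = 5.0 m/s²
t = 0.001111 h × 3600.0 = 3.9996 s
d = v₀ × t + ½ × a × t² = 0.0 × 3.9996 + 0.5 × 5.0 × 3.9996² = 39.992 m
d = 39.992 m / 0.01 = 3999 cm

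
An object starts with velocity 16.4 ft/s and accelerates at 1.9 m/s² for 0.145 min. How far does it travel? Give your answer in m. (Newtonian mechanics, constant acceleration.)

v₀ = 16.4 ft/s × 0.3048 = 4.99872 m/s
t = 0.145 min × 60.0 = 8.7 s
d = v₀ × t + ½ × a × t² = 4.99872 × 8.7 + 0.5 × 1.9 × 8.7² = 115.4 m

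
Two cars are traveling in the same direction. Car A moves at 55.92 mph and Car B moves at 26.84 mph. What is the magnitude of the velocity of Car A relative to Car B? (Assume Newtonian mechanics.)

v_rel = |v_A - v_B| = |55.92 - 26.84| = 29.08 mph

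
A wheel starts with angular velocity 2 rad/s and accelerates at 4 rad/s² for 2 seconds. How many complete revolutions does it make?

θ = ω₀t + ½αt² = 2×2 + ½×4×2² = 12.0 rad
Total revolutions = θ/(2π) = 12.0/(2π) = 1.91
Complete revolutions = ⌊1.91⌋ = 1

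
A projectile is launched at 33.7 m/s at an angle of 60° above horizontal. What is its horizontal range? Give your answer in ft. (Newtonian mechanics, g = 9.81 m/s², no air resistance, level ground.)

R = v₀² × sin(2θ) / g = 33.7² × sin(2 × 60°) / 9.81 = 1135.69 × 0.866025 / 9.81 = 100.259 m
R = 100.259 m / 0.3048 = 328.9 ft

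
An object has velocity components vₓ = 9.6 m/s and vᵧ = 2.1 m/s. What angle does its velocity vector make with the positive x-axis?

θ = arctan(vᵧ/vₓ) = arctan(2.1/9.6) = 12.34°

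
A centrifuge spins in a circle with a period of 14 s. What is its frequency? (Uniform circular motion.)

f = 1/T = 1/14 = 0.0714 Hz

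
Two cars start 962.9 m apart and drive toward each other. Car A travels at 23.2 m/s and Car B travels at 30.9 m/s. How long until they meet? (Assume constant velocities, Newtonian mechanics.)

Combined speed: v_combined = 23.2 + 30.9 = 54.1 m/s
Time to meet: t = d/v_combined = 962.9/54.1 = 17.8 s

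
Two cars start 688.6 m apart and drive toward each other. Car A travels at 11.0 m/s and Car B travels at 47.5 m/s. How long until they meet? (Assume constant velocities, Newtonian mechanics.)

Combined speed: v_combined = 11.0 + 47.5 = 58.5 m/s
Time to meet: t = d/v_combined = 688.6/58.5 = 11.77 s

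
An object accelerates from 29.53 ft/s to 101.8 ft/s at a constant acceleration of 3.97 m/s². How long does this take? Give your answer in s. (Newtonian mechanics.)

v₀ = 29.53 ft/s × 0.3048 = 9.00074 m/s
v = 101.8 ft/s × 0.3048 = 31.0286 m/s
t = (v - v₀) / a = (31.0286 - 9.00074) / 3.97 = 5.549 s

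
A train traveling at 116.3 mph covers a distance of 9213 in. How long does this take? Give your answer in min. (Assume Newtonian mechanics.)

d = 9213 in × 0.0254 = 234.01 m
v = 116.3 mph × 0.44704 = 51.9908 m/s
t = d / v = 234.01 / 51.9908 = 4.50099 s
t = 4.50099 s / 60.0 = 0.07502 min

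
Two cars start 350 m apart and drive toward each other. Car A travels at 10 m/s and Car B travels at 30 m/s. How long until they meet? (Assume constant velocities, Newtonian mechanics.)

Combined speed: v_combined = 10 + 30 = 40 m/s
Time to meet: t = d/v_combined = 350/40 = 8.75 s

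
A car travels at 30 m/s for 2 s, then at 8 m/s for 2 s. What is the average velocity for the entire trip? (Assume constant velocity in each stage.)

d₁ = v₁t₁ = 30 × 2 = 60 m
d₂ = v₂t₂ = 8 × 2 = 16 m
d_total = 76 m, t_total = 4 s
v_avg = d_total/t_total = 76/4 = 19.0 m/s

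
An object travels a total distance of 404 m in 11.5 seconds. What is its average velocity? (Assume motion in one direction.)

v_avg = Δd / Δt = 404 / 11.5 = 35.13 m/s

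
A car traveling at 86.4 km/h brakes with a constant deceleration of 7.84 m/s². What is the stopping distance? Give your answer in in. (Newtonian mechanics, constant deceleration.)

v₀ = 86.4 km/h × 0.2777777777777778 = 24.0 m/s
d = v₀² / (2a) = 24.0² / (2 × 7.84) = 576.0 / 15.68 = 36.7347 m
d = 36.7347 m / 0.0254 = 1446 in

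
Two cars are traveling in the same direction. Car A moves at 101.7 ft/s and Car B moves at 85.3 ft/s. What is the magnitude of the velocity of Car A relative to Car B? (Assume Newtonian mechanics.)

v_rel = |v_A - v_B| = |101.7 - 85.3| = 16.4 ft/s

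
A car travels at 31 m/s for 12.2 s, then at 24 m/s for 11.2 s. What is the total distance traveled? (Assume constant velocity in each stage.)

d₁ = v₁t₁ = 31 × 12.2 = 378.2 m
d₂ = v₂t₂ = 24 × 11.2 = 268.8 m
d_total = 378.2 + 268.8 = 647.0 m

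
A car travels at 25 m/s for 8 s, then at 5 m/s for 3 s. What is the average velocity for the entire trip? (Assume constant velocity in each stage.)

d₁ = v₁t₁ = 25 × 8 = 200 m
d₂ = v₂t₂ = 5 × 3 = 15 m
d_total = 215 m, t_total = 11 s
v_avg = d_total/t_total = 215/11 = 19.55 m/s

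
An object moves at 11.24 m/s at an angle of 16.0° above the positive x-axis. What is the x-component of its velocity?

vₓ = v cos(θ) = 11.24 × cos(16.0°) = 10.8 m/s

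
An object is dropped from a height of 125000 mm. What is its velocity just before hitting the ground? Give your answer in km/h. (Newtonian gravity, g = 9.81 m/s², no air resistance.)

h = 125000 mm × 0.001 = 125.0 m
v = √(2gh) = √(2 × 9.81 × 125.0) = 49.5227 m/s
v = 49.5227 m/s / 0.2777777777777778 = 178.3 km/h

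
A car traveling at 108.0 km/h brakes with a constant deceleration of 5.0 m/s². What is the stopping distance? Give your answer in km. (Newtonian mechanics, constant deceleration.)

v₀ = 108.0 km/h × 0.2777777777777778 = 30.0 m/s
d = v₀² / (2a) = 30.0² / (2 × 5.0) = 900.0 / 10.0 = 90.0 m
d = 90.0 m / 1000.0 = 0.09 km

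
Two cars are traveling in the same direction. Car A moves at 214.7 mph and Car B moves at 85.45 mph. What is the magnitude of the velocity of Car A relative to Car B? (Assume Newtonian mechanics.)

v_rel = |v_A - v_B| = |214.7 - 85.45| = 129.25 mph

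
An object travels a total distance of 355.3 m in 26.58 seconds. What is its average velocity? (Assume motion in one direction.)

v_avg = Δd / Δt = 355.3 / 26.58 = 13.37 m/s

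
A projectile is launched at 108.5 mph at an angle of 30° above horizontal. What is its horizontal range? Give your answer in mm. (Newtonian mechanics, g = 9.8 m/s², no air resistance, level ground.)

v₀ = 108.5 mph × 0.44704 = 48.5038 m/s
R = v₀² × sin(2θ) / g = 48.5038² × sin(2 × 30°) / 9.8 = 2352.62 × 0.866025 / 9.8 = 207.901 m
R = 207.901 m / 0.001 = 207900 mm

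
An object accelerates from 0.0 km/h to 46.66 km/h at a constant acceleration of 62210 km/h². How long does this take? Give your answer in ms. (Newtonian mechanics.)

v₀ = 0.0 km/h × 0.2777777777777778 = 0.0 m/s
v = 46.66 km/h × 0.2777777777777778 = 12.9611 m/s
a = 62210 km/h² × 7.716049382716049e-05 = 4.80015 m/s²
t = (v - v₀) / a = (12.9611 - 0.0) / 4.80015 = 2.70014 s
t = 2.70014 s / 0.001 = 2700 ms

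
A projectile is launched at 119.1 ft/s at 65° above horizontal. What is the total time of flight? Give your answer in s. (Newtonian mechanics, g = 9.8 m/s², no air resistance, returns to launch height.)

v₀ = 119.1 ft/s × 0.3048 = 36.3017 m/s
T = 2 × v₀ × sin(θ) / g = 2 × 36.3017 × sin(65°) / 9.8 = 2 × 36.3017 × 0.906308 / 9.8 = 6.714 s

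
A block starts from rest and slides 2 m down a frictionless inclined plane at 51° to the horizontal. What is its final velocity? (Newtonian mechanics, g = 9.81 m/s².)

a = g sin(θ) = 9.81 × sin(51°) = 7.6238 m/s²
v = √(2ad) = √(2 × 7.6238 × 2) = 5.52 m/s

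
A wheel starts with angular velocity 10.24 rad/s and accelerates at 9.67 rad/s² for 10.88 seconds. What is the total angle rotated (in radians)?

θ = ω₀t + ½αt² = 10.24×10.88 + ½×9.67×10.88² = 683.75 rad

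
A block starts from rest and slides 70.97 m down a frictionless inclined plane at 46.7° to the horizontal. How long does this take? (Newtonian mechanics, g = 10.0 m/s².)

a = g sin(θ) = 10.0 × sin(46.7°) = 7.2777 m/s²
t = √(2d/a) = √(2 × 70.97 / 7.2777) = 4.42 s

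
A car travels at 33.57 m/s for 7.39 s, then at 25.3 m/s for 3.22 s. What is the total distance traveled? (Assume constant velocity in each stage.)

d₁ = v₁t₁ = 33.57 × 7.39 = 248.0823 m
d₂ = v₂t₂ = 25.3 × 3.22 = 81.466 m
d_total = 248.0823 + 81.466 = 329.55 m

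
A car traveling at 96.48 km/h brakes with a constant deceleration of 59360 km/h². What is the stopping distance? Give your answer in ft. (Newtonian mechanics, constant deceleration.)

v₀ = 96.48 km/h × 0.2777777777777778 = 26.8 m/s
a = 59360 km/h² × 7.716049382716049e-05 = 4.58025 m/s²
d = v₀² / (2a) = 26.8² / (2 × 4.58025) = 718.24 / 9.1605 = 78.4062 m
d = 78.4062 m / 0.3048 = 257.2 ft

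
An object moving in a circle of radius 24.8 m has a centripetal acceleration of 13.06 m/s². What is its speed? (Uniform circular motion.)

v = √(a_c × r) = √(13.06 × 24.8) = 18.0 m/s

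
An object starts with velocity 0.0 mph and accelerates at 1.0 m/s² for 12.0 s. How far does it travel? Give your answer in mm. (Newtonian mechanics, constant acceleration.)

v₀ = 0.0 mph × 0.44704 = 0.0 m/s
d = v₀ × t + ½ × a × t² = 0.0 × 12.0 + 0.5 × 1.0 × 12.0² = 72.0 m
d = 72.0 m / 0.001 = 72000 mm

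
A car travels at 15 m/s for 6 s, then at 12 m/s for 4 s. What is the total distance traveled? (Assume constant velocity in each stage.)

d₁ = v₁t₁ = 15 × 6 = 90 m
d₂ = v₂t₂ = 12 × 4 = 48 m
d_total = 90 + 48 = 138 m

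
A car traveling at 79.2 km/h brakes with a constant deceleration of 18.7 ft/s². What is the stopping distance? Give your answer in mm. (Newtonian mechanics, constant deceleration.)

v₀ = 79.2 km/h × 0.2777777777777778 = 22.0 m/s
a = 18.7 ft/s² × 0.3048 = 5.69976 m/s²
d = v₀² / (2a) = 22.0² / (2 × 5.69976) = 484.0 / 11.3995 = 42.458 m
d = 42.458 m / 0.001 = 42460 mm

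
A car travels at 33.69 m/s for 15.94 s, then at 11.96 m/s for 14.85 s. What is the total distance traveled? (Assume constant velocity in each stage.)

d₁ = v₁t₁ = 33.69 × 15.94 = 537.0186 m
d₂ = v₂t₂ = 11.96 × 14.85 = 177.606 m
d_total = 537.0186 + 177.606 = 714.62 m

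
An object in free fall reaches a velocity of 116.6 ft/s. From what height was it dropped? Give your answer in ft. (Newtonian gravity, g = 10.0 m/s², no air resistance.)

v = 116.6 ft/s × 0.3048 = 35.5397 m/s
h = v² / (2g) = 35.5397² / (2 × 10.0) = 63.1535 m
h = 63.1535 m / 0.3048 = 207.2 ft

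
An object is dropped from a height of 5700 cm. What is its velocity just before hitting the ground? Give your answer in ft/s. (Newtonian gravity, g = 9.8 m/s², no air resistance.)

h = 5700 cm × 0.01 = 57.0 m
v = √(2gh) = √(2 × 9.8 × 57.0) = 33.4245 m/s
v = 33.4245 m/s / 0.3048 = 109.7 ft/s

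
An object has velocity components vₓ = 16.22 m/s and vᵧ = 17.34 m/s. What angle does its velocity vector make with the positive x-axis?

θ = arctan(vᵧ/vₓ) = arctan(17.34/16.22) = 46.91°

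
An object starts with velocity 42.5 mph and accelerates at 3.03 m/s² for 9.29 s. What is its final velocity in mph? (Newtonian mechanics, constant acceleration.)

v₀ = 42.5 mph × 0.44704 = 18.9992 m/s
v = v₀ + a × t = 18.9992 + 3.03 × 9.29 = 47.1479 m/s
v = 47.1479 m/s / 0.44704 = 105.5 mph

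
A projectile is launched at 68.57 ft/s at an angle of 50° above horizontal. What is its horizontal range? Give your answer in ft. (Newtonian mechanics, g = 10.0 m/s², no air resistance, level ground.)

v₀ = 68.57 ft/s × 0.3048 = 20.9001 m/s
R = v₀² × sin(2θ) / g = 20.9001² × sin(2 × 50°) / 10.0 = 436.814 × 0.984808 / 10.0 = 43.0178 m
R = 43.0178 m / 0.3048 = 141.1 ft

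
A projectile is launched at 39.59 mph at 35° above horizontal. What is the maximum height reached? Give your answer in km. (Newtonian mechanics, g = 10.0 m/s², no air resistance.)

v₀ = 39.59 mph × 0.44704 = 17.6983 m/s
H = v₀² × sin²(θ) / (2g) = 17.6983² × sin(35°)² / (2 × 10.0) = 313.23 × 0.32899 / 20.0 = 5.15248 m
H = 5.15248 m / 1000.0 = 0.005152 km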